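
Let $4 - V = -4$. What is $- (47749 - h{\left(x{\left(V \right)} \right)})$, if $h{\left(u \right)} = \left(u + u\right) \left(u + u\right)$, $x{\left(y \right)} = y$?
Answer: $-47493$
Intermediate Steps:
$V = 8$ ($V = 4 - -4 = 4 + 4 = 8$)
$h{\left(u \right)} = 4 u^{2}$ ($h{\left(u \right)} = 2 u 2 u = 4 u^{2}$)
$- (47749 - h{\left(x{\left(V \right)} \right)}) = - (47749 - 4 \cdot 8^{2}) = - (47749 - 4 \cdot 64) = - (47749 - 256) = \left(-1\right) 47493 = -47493$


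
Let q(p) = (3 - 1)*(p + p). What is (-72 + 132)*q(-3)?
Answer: -720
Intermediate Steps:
q(p) = 4*p (q(p) = 2*(2*p) = 4*p)
(-72 + 132)*q(-3) = (-72 + 132)*(4*(-3)) = 60*(-12) = -720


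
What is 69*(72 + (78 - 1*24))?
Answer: 8694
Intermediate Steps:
69*(72 + (78 - 1*24)) = 69*(72 + (78 - 24)) = 69*(72 + 54) = 69*126 = 8694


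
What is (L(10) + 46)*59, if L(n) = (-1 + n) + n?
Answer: 3835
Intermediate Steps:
L(n) = -1 + 2*n
(L(10) + 46)*59 = ((-1 + 2*10) + 46)*59 = ((-1 + 20) + 46)*59 = (19 + 46)*59 = 65*59 = 3835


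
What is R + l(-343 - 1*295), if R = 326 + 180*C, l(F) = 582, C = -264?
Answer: -46612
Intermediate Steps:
R = -47194 (R = 326 + 180*(-264) = 326 - 47520 = -47194)
R + l(-343 - 1*295) = -47194 + 582 = -46612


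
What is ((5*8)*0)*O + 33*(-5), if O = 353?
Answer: -165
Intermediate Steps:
((5*8)*0)*O + 33*(-5) = ((5*8)*0)*353 + 33*(-5) = (40*0)*353 - 165 = 0*353 - 165 = 0 - 165 = -165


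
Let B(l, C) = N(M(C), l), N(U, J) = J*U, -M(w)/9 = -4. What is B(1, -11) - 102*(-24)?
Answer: 2484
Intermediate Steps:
M(w) = 36 (M(w) = -9*(-4) = 36)
B(l, C) = 36*l (B(l, C) = l*36 = 36*l)
B(1, -11) - 102*(-24) = 36*1 - 102*(-24) = 36 + 2448 = 2484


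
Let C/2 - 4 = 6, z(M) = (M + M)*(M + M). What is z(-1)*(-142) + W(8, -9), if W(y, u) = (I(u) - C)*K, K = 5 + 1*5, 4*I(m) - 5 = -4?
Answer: -1531/2 ≈ -765.50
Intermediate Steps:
I(m) = ¼ (I(m) = 5/4 + (¼)*(-4) = 5/4 - 1 = ¼)
z(M) = 4*M² (z(M) = (2*M)*(2*M) = 4*M²)
C = 20 (C = 8 + 2*6 = 8 + 12 = 20)
K = 10 (K = 5 + 5 = 10)
W(y, u) = -395/2 (W(y, u) = (¼ - 1*20)*10 = (¼ - 20)*10 = -79/4*10 = -395/2)
z(-1)*(-142) + W(8, -9) = (4*(-1)²)*(-142) - 395/2 = (4*1)*(-142) - 395/2 = 4*(-142) - 395/2 = -568 - 395/2 = -1531/2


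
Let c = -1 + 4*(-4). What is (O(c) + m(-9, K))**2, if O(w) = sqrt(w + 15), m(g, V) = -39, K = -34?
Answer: (39 - I*sqrt(2))**2 ≈ 1519.0 - 110.31*I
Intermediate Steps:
c = -17 (c = -1 - 16 = -17)
O(w) = sqrt(15 + w)
(O(c) + m(-9, K))**2 = (sqrt(15 - 17) - 39)**2 = (sqrt(-2) - 39)**2 = (I*sqrt(2) - 39)**2 = (-39 + I*sqrt(2))**2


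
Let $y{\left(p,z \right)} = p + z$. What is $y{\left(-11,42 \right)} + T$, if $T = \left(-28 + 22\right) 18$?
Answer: $-77$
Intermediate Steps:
$T = -108$ ($T = \left(-6\right) 18 = -108$)
$y{\left(-11,42 \right)} + T = \left(-11 + 42\right) - 108 = 31 - 108 = -77$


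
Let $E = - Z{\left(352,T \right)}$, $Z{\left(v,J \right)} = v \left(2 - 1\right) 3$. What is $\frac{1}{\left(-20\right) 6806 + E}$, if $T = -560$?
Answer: $- \frac{1}{137176} \approx -7.2899 \cdot 10^{-6}$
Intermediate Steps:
$Z{\left(v,J \right)} = 3 v$ ($Z{\left(v,J \right)} = v 1 \cdot 3 = v 3 = 3 v$)
$E = -1056$ ($E = - 3 \cdot 352 = \left(-1\right) 1056 = -1056$)
$\frac{1}{\left(-20\right) 6806 + E} = \frac{1}{\left(-20\right) 6806 - 1056} = \frac{1}{-136120 - 1056} = \frac{1}{-137176} = - \frac{1}{137176}$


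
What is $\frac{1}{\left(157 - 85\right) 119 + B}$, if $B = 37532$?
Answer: $\frac{1}{46100} \approx 2.1692 \cdot 10^{-5}$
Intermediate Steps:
$\frac{1}{\left(157 - 85\right) 119 + B} = \frac{1}{\left(157 - 85\right) 119 + 37532} = \frac{1}{72 \cdot 119 + 37532} = \frac{1}{8568 + 37532} = \frac{1}{46100}$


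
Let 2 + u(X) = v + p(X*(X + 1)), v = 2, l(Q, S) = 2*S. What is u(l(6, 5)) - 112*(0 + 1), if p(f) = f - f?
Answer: -112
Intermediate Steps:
p(f) = 0
u(X) = 0 (u(X) = -2 + (2 + 0) = -2 + 2 = 0)
u(l(6, 5)) - 112*(0 + 1) = 0 - 112*(0 + 1) = 0 - 112 = -112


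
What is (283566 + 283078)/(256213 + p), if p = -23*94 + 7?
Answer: 283322/127029 ≈ 2.2304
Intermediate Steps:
p = -2155 (p = -2162 + 7 = -2155)
(283566 + 283078)/(256213 + p) = (283566 + 283078)/(256213 - 2155) = 566644/254058 = 566644*(1/254058) = 283322/127029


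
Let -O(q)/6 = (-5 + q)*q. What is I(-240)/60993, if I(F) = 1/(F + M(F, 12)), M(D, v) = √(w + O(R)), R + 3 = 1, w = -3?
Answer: -80/1172834397 - I*√87/3518503191 ≈ -6.8211e-8 - 2.6509e-9*I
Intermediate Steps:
R = -2 (R = -3 + 1 = -2)
O(q) = -6*q*(-5 + q) (O(q) = -6*(-5 + q)*q = -6*q*(-5 + q))
M(D, v) = I*√87 (M(D, v) = √(-3 + 6*(-2)*(5 - 1*(-2))) = √(-3 + 6*(-2)*(5 + 2)) = √(-3 + 6*(-2)*7) = √(-3 - 84) = √(-87) = I*√87)
I(F) = 1/(F + I*√87)
I(-240)/60993 = 1/(-240 + I*√87*60993) = (1/60993)/(-240 + I*√87) = 1/(60993*(-240 + I*√87))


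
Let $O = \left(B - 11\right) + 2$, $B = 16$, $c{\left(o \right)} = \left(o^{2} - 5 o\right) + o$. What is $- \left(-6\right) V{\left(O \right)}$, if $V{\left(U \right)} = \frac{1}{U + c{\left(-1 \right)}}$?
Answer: $\frac{1}{2} \approx 0.5$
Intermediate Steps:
$c{\left(o \right)} = o^{2} - 4 o$
$O = 7$ ($O = \left(16 - 11\right) + 2 = 5 + 2 = 7$)
$V{\left(U \right)} = \frac{1}{5 + U}$ ($V{\left(U \right)} = \frac{1}{U - \left(-4 - 1\right)} = \frac{1}{U - -5} = \frac{1}{U + 5} = \frac{1}{5 + U}$)
$- \left(-6\right) V{\left(O \right)} = - \frac{-6}{5 + 7} = - \frac{-6}{12} = \left(-1\right) \left(- \frac{1}{2}\right) = \frac{1}{2}$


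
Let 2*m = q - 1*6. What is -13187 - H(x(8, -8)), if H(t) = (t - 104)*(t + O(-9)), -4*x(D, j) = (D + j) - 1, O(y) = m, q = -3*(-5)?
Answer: -203107/16 ≈ -12694.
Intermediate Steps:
q = 15
m = 9/2 (m = (15 - 1*6)/2 = (15 - 6)/2 = (1/2)*9 = 9/2 ≈ 4.5000)
O(y) = 9/2
x(D, j) = 1/4 - D/4 - j/4 (x(D, j) = -((D + j) - 1)/4 = -(-1 + D + j)/4 = 1/4 - D/4 - j/4)
H(t) = (-104 + t)*(9/2 + t) (H(t) = (t - 104)*(t + 9/2) = (-104 + t)*(9/2 + t))
-13187 - H(x(8, -8)) = -13187 - (-468 + (1/4 - 1/4*8 - 1/4*(-8))**2 - 199*(1/4 - 1/4*8 - 1/4*(-8))/2) = -13187 - (-468 + (1/4 - 2 + 2)**2 - 199*(1/4 - 2 + 2)/2) = -13187 - (-468 + (1/4)**2 - 199/2*1/4) = -13187 - (-468 + 1/16 - 199/8) = -13187 - 1*(-7885/16) = -13187 + 7885/16 = -203107/16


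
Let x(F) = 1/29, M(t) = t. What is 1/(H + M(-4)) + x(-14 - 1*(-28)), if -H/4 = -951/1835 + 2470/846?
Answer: -11949317/306258212 ≈ -0.039017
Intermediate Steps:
H = -7455808/776205 (H = -4*(-951/1835 + 2470/846) = -4*(-951*1/1835 + 2470*(1/846)) = -4*(-951/1835 + 1235/423) = -4*1863952/776205 = -7455808/776205 ≈ -9.6055)
x(F) = 1/29
1/(H + M(-4)) + x(-14 - 1*(-28)) = 1/(-7455808/776205 - 4) + 1/29 = 1/(-10560628/776205) + 1/29 = -776205/10560628 + 1/29 = -11949317/306258212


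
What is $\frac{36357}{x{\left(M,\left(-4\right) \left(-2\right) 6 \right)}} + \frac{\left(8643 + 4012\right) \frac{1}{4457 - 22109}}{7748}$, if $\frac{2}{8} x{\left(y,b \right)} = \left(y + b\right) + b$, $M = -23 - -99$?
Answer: $\frac{77694600263}{1470252732} \approx 52.844$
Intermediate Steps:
$M = 76$ ($M = -23 + 99 = 76$)
$x{\left(y,b \right)} = 4 y + 8 b$ ($x{\left(y,b \right)} = 4 \left(\left(y + b\right) + b\right) = 4 \left(\left(b + y\right) + b\right) = 4 \left(y + 2 b\right) = 4 y + 8 b$)
$\frac{36357}{x{\left(M,\left(-4\right) \left(-2\right) 6 \right)}} + \frac{\left(8643 + 4012\right) \frac{1}{4457 - 22109}}{7748} = \frac{36357}{4 \cdot 76 + 8 \left(-4\right) \left(-2\right) 6} + \frac{\left(8643 + 4012\right) \frac{1}{4457 - 22109}}{7748} = \frac{36357}{304 + 8 \cdot 8 \cdot 6} + \frac{12655}{-17652} \cdot \frac{1}{7748} = \frac{36357}{304 + 8 \cdot 48} + 12655 \left(- \frac{1}{17652}\right) \frac{1}{7748} = \frac{36357}{304 + 384} - \frac{12655}{136767696} = \frac{36357}{688} - \frac{12655}{136767696} = \frac{77694600263}{1470252732}$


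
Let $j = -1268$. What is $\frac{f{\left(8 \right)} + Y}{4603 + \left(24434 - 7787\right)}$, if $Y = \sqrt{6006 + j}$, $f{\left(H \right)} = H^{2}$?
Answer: $\frac{32}{10625} + \frac{\sqrt{4738}}{21250} \approx 0.006251$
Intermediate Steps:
$Y = \sqrt{4738}$ ($Y = \sqrt{6006 - 1268} = \sqrt{4738} \approx 68.833$)
$\frac{f{\left(8 \right)} + Y}{4603 + \left(24434 - 7787\right)} = \frac{8^{2} + \sqrt{4738}}{4603 + \left(24434 - 7787\right)} = \frac{64 + \sqrt{4738}}{4603 + \left(24434 - 7787\right)} = \frac{64 + \sqrt{4738}}{4603 + 16647} = \frac{64 + \sqrt{4738}}{21250} = \left(64 + \sqrt{4738}\right) \frac{1}{21250} = \frac{32}{10625} + \frac{\sqrt{4738}}{21250}$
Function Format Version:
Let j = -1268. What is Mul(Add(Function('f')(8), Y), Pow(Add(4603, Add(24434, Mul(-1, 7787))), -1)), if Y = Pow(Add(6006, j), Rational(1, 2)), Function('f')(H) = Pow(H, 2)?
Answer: Add(Rational(32, 10625), Mul(Rational(1, 21250), Pow(4738, Rational(1, 2)))) ≈ 0.0062510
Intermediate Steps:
Y = Pow(4738, Rational(1, 2)) (Y = Pow(Add(6006, -1268), Rational(1, 2)) = Pow(4738, Rational(1, 2)) ≈ 68.833)
Mul(Add(Function('f')(8), Y), Pow(Add(4603, Add(24434, Mul(-1, 7787))), -1)) = Mul(Add(Pow(8, 2), Pow(4738, Rational(1, 2))), Pow(Add(4603, Add(24434, Mul(-1, 7787))), -1)) = Mul(Add(64, Pow(4738, Rational(1, 2))), Pow(Add(4603, Add(24434, -7787)), -1)) = Mul(Add(64, Pow(4738, Rational(1, 2))), Pow(Add(4603, 16647), -1)) = Mul(Add(64, Pow(4738, Rational(1, 2))), Pow(21250, -1)) = Mul(Add(64, Pow(4738, Rational(1, 2))), Rational(1, 21250)) = Add(Rational(32, 10625), Mul(Rational(1, 21250), Pow(4738, Rational(1, 2))))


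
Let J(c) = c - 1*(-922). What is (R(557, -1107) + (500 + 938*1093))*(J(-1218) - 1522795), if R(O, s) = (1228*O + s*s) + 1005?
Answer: -4472075424744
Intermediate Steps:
R(O, s) = 1005 + s² + 1228*O (R(O, s) = (1228*O + s²) + 1005 = (s² + 1228*O) + 1005 = 1005 + s² + 1228*O)
J(c) = 922 + c (J(c) = c + 922 = 922 + c)
(R(557, -1107) + (500 + 938*1093))*(J(-1218) - 1522795) = ((1005 + (-1107)² + 1228*557) + (500 + 938*1093))*((922 - 1218) - 1522795) = ((1005 + 1225449 + 683996) + (500 + 1025234))*(-296 - 1522795) = (1910450 + 1025734)*(-1523091) = 2936184*(-1523091) = -4472075424744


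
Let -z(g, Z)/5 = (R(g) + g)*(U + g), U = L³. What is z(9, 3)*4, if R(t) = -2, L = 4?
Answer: -10220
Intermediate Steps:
U = 64 (U = 4³ = 64)
z(g, Z) = -5*(-2 + g)*(64 + g)
z(9, 3)*4 = (640 - 310*9 - 5*9²)*4 = (640 - 2790 - 5*81)*4 = (640 - 2790 - 405)*4 = -2555*4 = -10220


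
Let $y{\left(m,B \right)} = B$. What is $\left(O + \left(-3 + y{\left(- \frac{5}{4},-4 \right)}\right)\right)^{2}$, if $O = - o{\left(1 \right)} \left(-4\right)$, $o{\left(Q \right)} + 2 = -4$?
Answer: $961$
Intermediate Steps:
$o{\left(Q \right)} = -6$ ($o{\left(Q \right)} = -2 - 4 = -6$)
$O = -24$ ($O = \left(-1\right) \left(-6\right) \left(-4\right) = 6 \left(-4\right) = -24$)
$\left(O + \left(-3 + y{\left(- \frac{5}{4},-4 \right)}\right)\right)^{2} = \left(-24 - 7\right)^{2} = \left(-31\right)^{2} = 961$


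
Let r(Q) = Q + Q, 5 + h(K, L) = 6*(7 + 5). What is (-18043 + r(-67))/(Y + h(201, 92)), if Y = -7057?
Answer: 6059/2330 ≈ 2.6004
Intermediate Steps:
h(K, L) = 67 (h(K, L) = -5 + 6*(7 + 5) = -5 + 6*12 = -5 + 72 = 67)
r(Q) = 2*Q
(-18043 + r(-67))/(Y + h(201, 92)) = (-18043 + 2*(-67))/(-7057 + 67) = (-18043 - 134)/(-6990) = -18177*(-1/6990) = 6059/2330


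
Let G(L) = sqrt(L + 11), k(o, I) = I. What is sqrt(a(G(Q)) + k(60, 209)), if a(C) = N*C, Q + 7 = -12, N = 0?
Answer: sqrt(209) ≈ 14.457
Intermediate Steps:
Q = -19 (Q = -7 - 12 = -19)
G(L) = sqrt(11 + L)
a(C) = 0 (a(C) = 0*C = 0)
sqrt(a(G(Q)) + k(60, 209)) = sqrt(0 + 209) = sqrt(209)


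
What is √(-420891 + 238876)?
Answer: I*√182015 ≈ 426.63*I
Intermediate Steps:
√(-420891 + 238876) = √(-182015) = I*√182015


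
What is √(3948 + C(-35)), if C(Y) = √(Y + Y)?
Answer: √(3948 + I*√70) ≈ 62.833 + 0.06658*I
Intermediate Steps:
C(Y) = √2*√Y (C(Y) = √(2*Y) = √2*√Y)
√(3948 + C(-35)) = √(3948 + √2*√(-35)) = √(3948 + √2*(I*√35)) = √(3948 + I*√70)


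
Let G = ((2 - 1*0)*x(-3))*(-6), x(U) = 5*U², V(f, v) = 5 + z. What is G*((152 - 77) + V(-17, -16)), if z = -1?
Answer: -42660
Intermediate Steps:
V(f, v) = 4 (V(f, v) = 5 - 1 = 4)
G = -540 (G = ((2 - 1*0)*(5*(-3)²))*(-6) = ((2 + 0)*(5*9))*(-6) = (2*45)*(-6) = 90*(-6) = -540)
G*((152 - 77) + V(-17, -16)) = -540*((152 - 77) + 4) = -540*(75 + 4) = -540*79 = -42660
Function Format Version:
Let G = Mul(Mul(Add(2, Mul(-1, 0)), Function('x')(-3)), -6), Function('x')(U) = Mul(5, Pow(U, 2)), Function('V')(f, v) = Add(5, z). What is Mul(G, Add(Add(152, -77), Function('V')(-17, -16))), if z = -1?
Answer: -42660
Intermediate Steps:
Function('V')(f, v) = 4 (Function('V')(f, v) = Add(5, -1) = 4)
G = -540 (G = Mul(Mul(Add(2, Mul(-1, 0)), Mul(5, Pow(-3, 2))), -6) = Mul(Mul(Add(2, 0), Mul(5, 9)), -6) = Mul(Mul(2, 45), -6) = Mul(90, -6) = -540)
Mul(G, Add(Add(152, -77), Function('V')(-17, -16))) = Mul(-540, Add(Add(152, -77), 4)) = Mul(-540, Add(75, 4)) = Mul(-540, 79) = -42660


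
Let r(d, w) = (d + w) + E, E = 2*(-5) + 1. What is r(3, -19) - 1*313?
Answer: -338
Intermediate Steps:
E = -9 (E = -10 + 1 = -9)
r(d, w) = -9 + d + w (r(d, w) = (d + w) - 9 = -9 + d + w)
r(3, -19) - 1*313 = (-9 + 3 - 19) - 1*313 = -25 - 313 = -338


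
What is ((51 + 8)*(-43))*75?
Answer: -190275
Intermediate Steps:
((51 + 8)*(-43))*75 = (59*(-43))*75 = -2537*75 = -190275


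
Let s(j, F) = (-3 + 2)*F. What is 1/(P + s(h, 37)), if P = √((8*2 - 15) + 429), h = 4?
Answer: -37/939 - √430/939 ≈ -0.061487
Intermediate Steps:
s(j, F) = -F
P = √430 (P = √((16 - 15) + 429) = √(1 + 429) = √430 ≈ 20.736)
1/(P + s(h, 37)) = 1/(√430 - 1*37) = 1/(√430 - 37) = 1/(-37 + √430)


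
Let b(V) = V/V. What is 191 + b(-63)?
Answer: 192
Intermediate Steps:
b(V) = 1
191 + b(-63) = 191 + 1 = 192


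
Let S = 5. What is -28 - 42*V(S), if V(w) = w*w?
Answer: -1078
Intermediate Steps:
V(w) = w²
-28 - 42*V(S) = -28 - 42*5² = -28 - 42*25 = -28 - 1050 = -1078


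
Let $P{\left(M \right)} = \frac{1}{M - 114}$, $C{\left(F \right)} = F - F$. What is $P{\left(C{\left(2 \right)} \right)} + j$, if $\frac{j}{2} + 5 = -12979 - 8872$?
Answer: $- \frac{4983169}{114} \approx -43712.0$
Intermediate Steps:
$C{\left(F \right)} = 0$
$P{\left(M \right)} = \frac{1}{-114 + M}$
$j = -43712$ ($j = -10 + 2 \left(-12979 - 8872\right) = -10 + 2 \left(-21851\right) = -10 - 43702 = -43712$)
$P{\left(C{\left(2 \right)} \right)} + j = \frac{1}{-114 + 0} - 43712 = \frac{1}{-114} - 43712 = - \frac{1}{114} - 43712 = - \frac{4983169}{114}$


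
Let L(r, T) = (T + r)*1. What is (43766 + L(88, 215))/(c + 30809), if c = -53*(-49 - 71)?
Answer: 44069/37169 ≈ 1.1856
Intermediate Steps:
c = 6360 (c = -53*(-120) = 6360)
L(r, T) = T + r
(43766 + L(88, 215))/(c + 30809) = (43766 + (215 + 88))/(6360 + 30809) = (43766 + 303)/37169 = 44069*(1/37169) = 44069/37169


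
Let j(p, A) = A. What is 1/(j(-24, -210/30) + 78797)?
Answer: 1/78790 ≈ 1.2692e-5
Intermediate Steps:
1/(j(-24, -210/30) + 78797) = 1/(-210/30 + 78797) = 1/(-210*1/30 + 78797) = 1/(-7 + 78797) = 1/78790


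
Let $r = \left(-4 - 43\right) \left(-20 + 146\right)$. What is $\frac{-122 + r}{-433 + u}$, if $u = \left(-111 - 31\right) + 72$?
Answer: $\frac{6044}{503} \approx 12.016$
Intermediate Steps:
$r = -5922$ ($r = \left(-47\right) 126 = -5922$)
$u = -70$ ($u = \left(-111 - 31\right) + 72 = -142 + 72 = -70$)
$\frac{-122 + r}{-433 + u} = \frac{-122 - 5922}{-433 - 70} = - \frac{6044}{-503} = \left(-6044\right) \left(- \frac{1}{503}\right) = \frac{6044}{503}$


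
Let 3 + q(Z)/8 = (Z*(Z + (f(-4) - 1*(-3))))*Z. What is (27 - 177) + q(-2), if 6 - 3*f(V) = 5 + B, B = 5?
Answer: -554/3 ≈ -184.67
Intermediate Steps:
f(V) = -4/3 (f(V) = 2 - (5 + 5)/3 = 2 - ⅓*10 = 2 - 10/3 = -4/3)
q(Z) = -24 + 8*Z²*(5/3 + Z) (q(Z) = -24 + 8*((Z*(Z + (-4/3 - 1*(-3))))*Z) = -24 + 8*((Z*(Z + (-4/3 + 3)))*Z) = -24 + 8*((Z*(Z + 5/3))*Z) = -24 + 8*((Z*(5/3 + Z))*Z) = -24 + 8*(Z²*(5/3 + Z)) = -24 + 8*Z²*(5/3 + Z))
(27 - 177) + q(-2) = (27 - 177) + (-24 + 8*(-2)³ + (40/3)*(-2)²) = -150 + (-24 + 8*(-8) + (40/3)*4) = -150 + (-24 - 64 + 160/3) = -150 - 104/3 = -554/3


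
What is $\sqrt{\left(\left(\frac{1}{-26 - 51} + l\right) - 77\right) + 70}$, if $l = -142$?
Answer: $\frac{i \sqrt{883498}}{77} \approx 12.207 i$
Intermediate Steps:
$\sqrt{\left(\left(\frac{1}{-26 - 51} + l\right) - 77\right) + 70} = \sqrt{\left(\left(\frac{1}{-26 - 51} - 142\right) - 77\right) + 70} = \sqrt{\left(\left(\frac{1}{-77} - 142\right) - 77\right) + 70} = \sqrt{\left(\left(- \frac{1}{77} - 142\right) - 77\right) + 70} = \sqrt{\left(- \frac{10935}{77} - 77\right) + 70} = \sqrt{- \frac{16864}{77} + 70} = \sqrt{- \frac{11474}{77}} = \frac{i \sqrt{883498}}{77}$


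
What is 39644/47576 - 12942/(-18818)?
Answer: 170218673/111910646 ≈ 1.5210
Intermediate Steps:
39644/47576 - 12942/(-18818) = 39644*(1/47576) - 12942*(-1/18818) = 9911/11894 + 6471/9409 = 170218673/111910646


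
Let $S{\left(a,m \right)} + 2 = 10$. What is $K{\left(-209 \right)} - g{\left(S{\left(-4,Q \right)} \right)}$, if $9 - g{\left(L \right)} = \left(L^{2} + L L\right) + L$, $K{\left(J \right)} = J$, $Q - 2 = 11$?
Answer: $-82$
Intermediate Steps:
$Q = 13$ ($Q = 2 + 11 = 13$)
$S{\left(a,m \right)} = 8$ ($S{\left(a,m \right)} = -2 + 10 = 8$)
$g{\left(L \right)} = 9 - L - 2 L^{2}$ ($g{\left(L \right)} = 9 - \left(\left(L^{2} + L L\right) + L\right) = 9 - \left(\left(L^{2} + L^{2}\right) + L\right) = 9 - \left(2 L^{2} + L\right) = 9 - \left(L + 2 L^{2}\right) = 9 - L - 2 L^{2}$)
$K{\left(-209 \right)} - g{\left(S{\left(-4,Q \right)} \right)} = -209 - \left(9 - 8 - 2 \cdot 8^{2}\right) = -209 - \left(9 - 8 - 128\right) = -209 - -127 = -209 + 127 = -82$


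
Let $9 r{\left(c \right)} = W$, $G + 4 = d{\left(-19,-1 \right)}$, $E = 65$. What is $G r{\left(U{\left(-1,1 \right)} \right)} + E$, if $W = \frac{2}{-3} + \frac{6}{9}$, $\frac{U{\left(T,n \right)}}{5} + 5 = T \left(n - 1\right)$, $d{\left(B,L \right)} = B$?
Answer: $65$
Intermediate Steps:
$U{\left(T,n \right)} = -25 + 5 T \left(-1 + n\right)$ ($U{\left(T,n \right)} = -25 + 5 T \left(n - 1\right) = -25 + 5 T \left(-1 + n\right)$)
$W = 0$ ($W = 2 \left(- \frac{1}{3}\right) + 6 \cdot \frac{1}{9} = - \frac{2}{3} + \frac{2}{3} = 0$)
$G = -23$ ($G = -4 - 19 = -23$)
$r{\left(c \right)} = 0$ ($r{\left(c \right)} = \frac{1}{9} \cdot 0 = 0$)
$G r{\left(U{\left(-1,1 \right)} \right)} + E = \left(-23\right) 0 + 65 = 0 + 65 = 65$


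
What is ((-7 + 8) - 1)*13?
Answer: 0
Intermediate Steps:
((-7 + 8) - 1)*13 = (1 - 1)*13 = 0*13 = 0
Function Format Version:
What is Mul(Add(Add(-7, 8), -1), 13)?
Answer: 0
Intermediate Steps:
Mul(Add(Add(-7, 8), -1), 13) = Mul(Add(1, -1), 13) = Mul(0, 13) = 0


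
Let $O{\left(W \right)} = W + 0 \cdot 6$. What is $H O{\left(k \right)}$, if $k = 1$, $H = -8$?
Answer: $-8$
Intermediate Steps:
$O{\left(W \right)} = W$ ($O{\left(W \right)} = W + 0 = W$)
$H O{\left(k \right)} = \left(-8\right) 1 = -8$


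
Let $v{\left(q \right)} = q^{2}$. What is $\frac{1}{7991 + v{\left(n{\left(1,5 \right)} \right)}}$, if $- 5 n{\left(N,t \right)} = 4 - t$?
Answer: $\frac{25}{199776} \approx 0.00012514$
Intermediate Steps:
$n{\left(N,t \right)} = - \frac{4}{5} + \frac{t}{5}$ ($n{\left(N,t \right)} = - \frac{4 - t}{5} = - \frac{4}{5} + \frac{t}{5}$)
$\frac{1}{7991 + v{\left(n{\left(1,5 \right)} \right)}} = \frac{1}{7991 + \left(- \frac{4}{5} + \frac{1}{5} \cdot 5\right)^{2}} = \frac{1}{7991 + \left(- \frac{4}{5} + 1\right)^{2}} = \frac{1}{7991 + \left(\frac{1}{5}\right)^{2}} = \frac{1}{7991 + \frac{1}{25}} = \frac{1}{\frac{199776}{25}} = \frac{25}{199776}$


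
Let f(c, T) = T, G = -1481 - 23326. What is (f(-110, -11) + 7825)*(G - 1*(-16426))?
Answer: -65489134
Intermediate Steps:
G = -24807
(f(-110, -11) + 7825)*(G - 1*(-16426)) = (-11 + 7825)*(-24807 - 1*(-16426)) = 7814*(-24807 + 16426) = 7814*(-8381) = -65489134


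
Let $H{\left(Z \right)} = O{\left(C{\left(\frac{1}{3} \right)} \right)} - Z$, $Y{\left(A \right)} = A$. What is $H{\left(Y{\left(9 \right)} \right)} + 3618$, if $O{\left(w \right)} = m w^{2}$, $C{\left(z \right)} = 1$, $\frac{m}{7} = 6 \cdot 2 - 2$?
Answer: $3679$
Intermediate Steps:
$m = 70$ ($m = 7 \left(6 \cdot 2 - 2\right) = 7 \left(12 - 2\right) = 7 \cdot 10 = 70$)
$O{\left(w \right)} = 70 w^{2}$
$H{\left(Z \right)} = 70 - Z$ ($H{\left(Z \right)} = 70 \cdot 1^{2} - Z = 70 \cdot 1 - Z = 70 - Z$)
$H{\left(Y{\left(9 \right)} \right)} + 3618 = \left(70 - 9\right) + 3618 = 61 + 3618 = 3679$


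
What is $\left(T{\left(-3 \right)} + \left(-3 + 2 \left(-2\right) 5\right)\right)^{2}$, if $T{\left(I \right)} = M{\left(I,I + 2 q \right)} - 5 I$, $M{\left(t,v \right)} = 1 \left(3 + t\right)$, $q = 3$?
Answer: $64$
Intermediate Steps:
$M{\left(t,v \right)} = 3 + t$
$T{\left(I \right)} = 3 - 4 I$ ($T{\left(I \right)} = \left(3 + I\right) - 5 I = 3 - 4 I$)
$\left(T{\left(-3 \right)} + \left(-3 + 2 \left(-2\right) 5\right)\right)^{2} = \left(\left(3 - -12\right) + \left(-3 + 2 \left(-2\right) 5\right)\right)^{2} = \left(\left(3 + 12\right) - 23\right)^{2} = \left(15 - 23\right)^{2} = \left(-8\right)^{2} = 64$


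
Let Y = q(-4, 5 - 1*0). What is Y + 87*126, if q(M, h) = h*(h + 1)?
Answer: 10992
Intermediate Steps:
q(M, h) = h*(1 + h)
Y = 30 (Y = (5 - 1*0)*(1 + (5 - 1*0)) = (5 + 0)*(1 + (5 + 0)) = 5*(1 + 5) = 5*6 = 30)
Y + 87*126 = 30 + 87*126 = 30 + 10962 = 10992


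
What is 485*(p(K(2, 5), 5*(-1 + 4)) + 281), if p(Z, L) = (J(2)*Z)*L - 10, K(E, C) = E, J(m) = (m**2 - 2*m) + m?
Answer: 160535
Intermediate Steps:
J(m) = m**2 - m
p(Z, L) = -10 + 2*L*Z (p(Z, L) = ((2*(-1 + 2))*Z)*L - 10 = ((2*1)*Z)*L - 10 = (2*Z)*L - 10 = 2*L*Z - 10 = -10 + 2*L*Z)
485*(p(K(2, 5), 5*(-1 + 4)) + 281) = 485*((-10 + 2*(5*(-1 + 4))*2) + 281) = 485*((-10 + 2*(5*3)*2) + 281) = 485*((-10 + 2*15*2) + 281) = 485*((-10 + 60) + 281) = 485*(50 + 281) = 485*331 = 160535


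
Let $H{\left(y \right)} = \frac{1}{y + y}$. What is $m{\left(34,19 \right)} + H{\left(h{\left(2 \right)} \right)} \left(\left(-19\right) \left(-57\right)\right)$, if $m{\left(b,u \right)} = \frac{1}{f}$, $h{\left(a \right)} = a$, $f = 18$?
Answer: $\frac{9749}{36} \approx 270.81$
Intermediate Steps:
$m{\left(b,u \right)} = \frac{1}{18}$
$H{\left(y \right)} = \frac{1}{2 y}$
$m{\left(34,19 \right)} + H{\left(h{\left(2 \right)} \right)} \left(\left(-19\right) \left(-57\right)\right) = \frac{1}{18} + \frac{1}{2 \cdot 2} \left(\left(-19\right) \left(-57\right)\right) = \frac{1}{18} + \frac{1}{2} \cdot \frac{1}{2} \cdot 1083 = \frac{1}{18} + \frac{1}{4} \cdot 1083 = \frac{1}{18} + \frac{1083}{4} = \frac{9749}{36}$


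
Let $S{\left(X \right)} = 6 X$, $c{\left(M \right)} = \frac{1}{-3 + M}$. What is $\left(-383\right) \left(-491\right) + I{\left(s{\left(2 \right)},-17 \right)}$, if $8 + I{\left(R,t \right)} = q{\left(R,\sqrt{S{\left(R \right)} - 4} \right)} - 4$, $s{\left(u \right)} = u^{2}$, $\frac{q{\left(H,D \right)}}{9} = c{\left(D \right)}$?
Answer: $\frac{2068478}{11} + \frac{18 \sqrt{5}}{11} \approx 1.8805 \cdot 10^{5}$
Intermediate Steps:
$q{\left(H,D \right)} = \frac{9}{-3 + D}$
$I{\left(R,t \right)} = -12 + \frac{9}{-3 + \sqrt{-4 + 6 R}}$ ($I{\left(R,t \right)} = -8 + \left(\frac{9}{-3 + \sqrt{6 R - 4}} - 4\right) = -8 - \left(4 - \frac{9}{-3 + \sqrt{-4 + 6 R}}\right) = -12 + \frac{9}{-3 + \sqrt{-4 + 6 R}}$)
$\left(-383\right) \left(-491\right) + I{\left(s{\left(2 \right)},-17 \right)} = \left(-383\right) \left(-491\right) - \left(12 - \frac{9}{-3 + \sqrt{-4 + 6 \cdot 2^{2}}}\right) = 188053 - \left(12 - \frac{9}{-3 + \sqrt{-4 + 6 \cdot 4}}\right) = 188053 - \left(12 - \frac{9}{-3 + \sqrt{-4 + 24}}\right) = 188053 - \left(12 - \frac{9}{-3 + \sqrt{20}}\right) = 188053 - \left(12 - \frac{9}{-3 + 2 \sqrt{5}}\right) = 188041 + \frac{9}{-3 + 2 \sqrt{5}}$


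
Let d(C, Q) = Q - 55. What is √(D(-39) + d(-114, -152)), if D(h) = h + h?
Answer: I*√285 ≈ 16.882*I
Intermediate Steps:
d(C, Q) = -55 + Q
D(h) = 2*h
√(D(-39) + d(-114, -152)) = √(2*(-39) + (-55 - 152)) = √(-78 - 207) = √(-285) = I*√285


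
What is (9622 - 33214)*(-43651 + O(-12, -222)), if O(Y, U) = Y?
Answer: 1030097496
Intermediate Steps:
(9622 - 33214)*(-43651 + O(-12, -222)) = (9622 - 33214)*(-43651 - 12) = -23592*(-43663) = 1030097496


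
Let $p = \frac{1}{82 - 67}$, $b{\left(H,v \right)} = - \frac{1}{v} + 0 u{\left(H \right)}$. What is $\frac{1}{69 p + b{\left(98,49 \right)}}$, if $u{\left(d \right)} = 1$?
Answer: $\frac{245}{1122} \approx 0.21836$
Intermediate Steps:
$b{\left(H,v \right)} = - \frac{1}{v}$ ($b{\left(H,v \right)} = - \frac{1}{v} + 0 \cdot 1 = - \frac{1}{v} + 0 = - \frac{1}{v}$)
$p = \frac{1}{15} \approx 0.066667$
$\frac{1}{69 p + b{\left(98,49 \right)}} = \frac{1}{69 \cdot \frac{1}{15} - \frac{1}{49}} = \frac{1}{\frac{23}{5} - \frac{1}{49}} = \frac{1}{\frac{1122}{245}} = \frac{245}{1122}$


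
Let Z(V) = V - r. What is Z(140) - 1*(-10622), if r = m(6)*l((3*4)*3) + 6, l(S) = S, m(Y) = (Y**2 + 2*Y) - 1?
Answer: 9064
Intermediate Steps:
m(Y) = -1 + Y**2 + 2*Y
r = 1698 (r = (-1 + 6**2 + 2*6)*((3*4)*3) + 6 = (-1 + 36 + 12)*(12*3) + 6 = 47*36 + 6 = 1692 + 6 = 1698)
Z(V) = -1698 + V (Z(V) = V - 1*1698 = V - 1698 = -1698 + V)
Z(140) - 1*(-10622) = (-1698 + 140) - 1*(-10622) = -1558 + 10622 = 9064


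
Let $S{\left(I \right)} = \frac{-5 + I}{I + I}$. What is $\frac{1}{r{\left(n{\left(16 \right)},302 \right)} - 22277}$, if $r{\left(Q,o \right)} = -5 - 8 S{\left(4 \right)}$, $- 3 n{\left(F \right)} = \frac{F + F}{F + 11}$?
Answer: $- \frac{1}{22281} \approx -4.4881 \cdot 10^{-5}$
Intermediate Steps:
$n{\left(F \right)} = - \frac{2 F}{3 \left(11 + F\right)}$ ($n{\left(F \right)} = - \frac{\left(F + F\right) \frac{1}{F + 11}}{3} = - \frac{2 F \frac{1}{11 + F}}{3} = - \frac{2 F}{3 \left(11 + F\right)}$)
$S{\left(I \right)} = \frac{-5 + I}{2 I}$
$r{\left(Q,o \right)} = -4$ ($r{\left(Q,o \right)} = -5 - 8 \frac{-5 + 4}{2 \cdot 4} = -5 - 8 \cdot \frac{1}{2} \cdot \frac{1}{4} \left(-1\right) = -5 - -1 = -5 + 1 = -4$)
$\frac{1}{r{\left(n{\left(16 \right)},302 \right)} - 22277} = \frac{1}{-4 - 22277} = \frac{1}{-22281} = - \frac{1}{22281}$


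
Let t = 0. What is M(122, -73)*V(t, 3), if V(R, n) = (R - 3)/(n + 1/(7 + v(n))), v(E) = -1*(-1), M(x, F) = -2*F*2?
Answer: -7008/25 ≈ -280.32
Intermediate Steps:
M(x, F) = -4*F
v(E) = 1
V(R, n) = (-3 + R)/(1/8 + n) (V(R, n) = (R - 3)/(n + 1/(7 + 1)) = (-3 + R)/(n + 1/8) = (-3 + R)/(1/8 + n))
M(122, -73)*V(t, 3) = (-4*(-73))*(8*(-3 + 0)/(1 + 8*3)) = 292*(8*(-3)/(1 + 24)) = 292*(8*(-3)/25) = 292*(8*(1/25)*(-3)) = 292*(-24/25) = -7008/25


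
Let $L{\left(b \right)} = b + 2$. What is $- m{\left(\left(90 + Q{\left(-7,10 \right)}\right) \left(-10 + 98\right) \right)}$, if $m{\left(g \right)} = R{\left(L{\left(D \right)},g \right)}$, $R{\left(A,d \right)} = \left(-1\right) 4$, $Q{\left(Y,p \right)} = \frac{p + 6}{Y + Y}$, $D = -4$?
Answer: $4$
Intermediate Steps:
$Q{\left(Y,p \right)} = \frac{6 + p}{2 Y}$
$L{\left(b \right)} = 2 + b$
$R{\left(A,d \right)} = -4$
$m{\left(g \right)} = -4$
$- m{\left(\left(90 + Q{\left(-7,10 \right)}\right) \left(-10 + 98\right) \right)} = \left(-1\right) \left(-4\right) = 4$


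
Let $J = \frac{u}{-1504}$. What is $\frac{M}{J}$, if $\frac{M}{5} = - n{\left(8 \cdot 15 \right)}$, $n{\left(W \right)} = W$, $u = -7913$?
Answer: $- \frac{902400}{7913} \approx -114.04$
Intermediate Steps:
$J = \frac{7913}{1504}$ ($J = - \frac{7913}{-1504} = \left(-7913\right) \left(- \frac{1}{1504}\right) = \frac{7913}{1504} \approx 5.2613$)
$M = -600$ ($M = 5 \left(- 8 \cdot 15\right) = 5 \left(\left(-1\right) 120\right) = 5 \left(-120\right) = -600$)
$\frac{M}{J} = - \frac{600}{\frac{7913}{1504}} = \left(-600\right) \frac{1504}{7913} = - \frac{902400}{7913}$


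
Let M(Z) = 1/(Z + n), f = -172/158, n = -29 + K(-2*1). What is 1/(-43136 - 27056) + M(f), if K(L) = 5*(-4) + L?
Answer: -5549283/288840080 ≈ -0.019212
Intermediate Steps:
K(L) = -20 + L
n = -51 (n = -29 + (-20 - 2*1) = -29 + (-20 - 2) = -29 - 22 = -51)
f = -86/79 (f = -172*1/158 = -86/79 ≈ -1.0886)
M(Z) = 1/(-51 + Z) (M(Z) = 1/(Z - 51) = 1/(-51 + Z))
1/(-43136 - 27056) + M(f) = 1/(-43136 - 27056) + 1/(-51 - 86/79) = 1/(-70192) + 1/(-4115/79) = -1/70192 - 79/4115 = -5549283/288840080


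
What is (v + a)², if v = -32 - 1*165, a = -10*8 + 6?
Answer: 73441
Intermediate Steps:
a = -74 (a = -80 + 6 = -74)
v = -197 (v = -32 - 165 = -197)
(v + a)² = (-197 - 74)² = (-271)² = 73441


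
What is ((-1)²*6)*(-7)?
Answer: -42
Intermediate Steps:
((-1)²*6)*(-7) = (1*6)*(-7) = 6*(-7) = -42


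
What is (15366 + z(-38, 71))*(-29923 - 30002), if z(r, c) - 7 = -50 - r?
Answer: -920507925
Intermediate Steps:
z(r, c) = -43 - r (z(r, c) = 7 + (-50 - r) = -43 - r)
(15366 + z(-38, 71))*(-29923 - 30002) = (15366 + (-43 - 1*(-38)))*(-29923 - 30002) = (15366 + (-43 + 38))*(-59925) = (15366 - 5)*(-59925) = 15361*(-59925) = -920507925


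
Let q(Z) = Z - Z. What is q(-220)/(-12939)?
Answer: 0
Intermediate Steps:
q(Z) = 0
q(-220)/(-12939) = 0/(-12939) = 0*(-1/12939) = 0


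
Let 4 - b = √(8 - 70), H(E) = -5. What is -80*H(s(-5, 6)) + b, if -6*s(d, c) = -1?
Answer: 404 - I*√62 ≈ 404.0 - 7.874*I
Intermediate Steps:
s(d, c) = ⅙ (s(d, c) = -⅙*(-1) = ⅙)
b = 4 - I*√62 (b = 4 - √(8 - 70) = 4 - √(-62) = 4 - I*√62 ≈ 4.0 - 7.874*I)
-80*H(s(-5, 6)) + b = -80*(-5) + (4 - I*√62) = 400 + (4 - I*√62) = 404 - I*√62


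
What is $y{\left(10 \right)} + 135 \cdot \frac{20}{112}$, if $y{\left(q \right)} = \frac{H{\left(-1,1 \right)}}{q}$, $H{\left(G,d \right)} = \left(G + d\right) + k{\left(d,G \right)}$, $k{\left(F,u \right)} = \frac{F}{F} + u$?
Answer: $\frac{675}{28} \approx 24.107$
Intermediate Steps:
$k{\left(F,u \right)} = 1 + u$
$H{\left(G,d \right)} = 1 + d + 2 G$ ($H{\left(G,d \right)} = \left(G + d\right) + \left(1 + G\right) = 1 + d + 2 G$)
$y{\left(q \right)} = 0$ ($y{\left(q \right)} = \frac{1 + 1 + 2 \left(-1\right)}{q} = \frac{1 + 1 - 2}{q} = \frac{0}{q} = 0$)
$y{\left(10 \right)} + 135 \cdot \frac{20}{112} = 0 + 135 \cdot \frac{20}{112} = 0 + 135 \cdot 20 \cdot \frac{1}{112} = 0 + 135 \cdot \frac{5}{28} = 0 + \frac{675}{28} = \frac{675}{28}$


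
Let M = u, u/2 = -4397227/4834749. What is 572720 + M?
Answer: 2768948652826/4834749 ≈ 5.7272e+5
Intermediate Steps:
u = -8794454/4834749 (u = 2*(-4397227/4834749) = -8794454/4834749 ≈ -1.8190)
M = -8794454/4834749 ≈ -1.8190
572720 + M = 572720 - 8794454/4834749 = 2768948652826/4834749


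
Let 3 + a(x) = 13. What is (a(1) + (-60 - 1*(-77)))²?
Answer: 729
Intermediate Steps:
a(x) = 10 (a(x) = -3 + 13 = 10)
(a(1) + (-60 - 1*(-77)))² = (10 + (-60 - 1*(-77)))² = (10 + (-60 + 77))² = (10 + 17)² = 27² = 729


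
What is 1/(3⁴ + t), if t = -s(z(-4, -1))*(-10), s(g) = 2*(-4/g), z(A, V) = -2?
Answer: 1/121 ≈ 0.0082645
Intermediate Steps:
s(g) = -8/g
t = 40 (t = -(-8)/(-2)*(-10) = -(-8)*(-1)/2*(-10) = -1*4*(-10) = -4*(-10) = 40)
1/(3⁴ + t) = 1/(3⁴ + 40) = 1/(81 + 40) = 1/121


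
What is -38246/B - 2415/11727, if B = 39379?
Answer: -181203709/153932511 ≈ -1.1772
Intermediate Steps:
-38246/B - 2415/11727 = -38246/39379 - 2415/11727 = -38246*1/39379 - 2415*1/11727 = -38246/39379 - 805/3909 = -181203709/153932511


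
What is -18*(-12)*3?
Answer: 648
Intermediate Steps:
-18*(-12)*3 = 216*3 = 648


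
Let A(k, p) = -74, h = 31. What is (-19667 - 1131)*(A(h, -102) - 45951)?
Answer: 957227950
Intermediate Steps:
(-19667 - 1131)*(A(h, -102) - 45951) = (-19667 - 1131)*(-74 - 45951) = -20798*(-46025) = 957227950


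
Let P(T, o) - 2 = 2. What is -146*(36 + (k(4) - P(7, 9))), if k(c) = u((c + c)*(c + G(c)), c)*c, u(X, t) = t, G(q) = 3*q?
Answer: -7008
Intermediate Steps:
P(T, o) = 4 (P(T, o) = 2 + 2 = 4)
k(c) = c² (k(c) = c*c = c²)
-146*(36 + (k(4) - P(7, 9))) = -146*(36 + (4² - 1*4)) = -146*(36 + (16 - 4)) = -146*(36 + 12) = -146*48 = -7008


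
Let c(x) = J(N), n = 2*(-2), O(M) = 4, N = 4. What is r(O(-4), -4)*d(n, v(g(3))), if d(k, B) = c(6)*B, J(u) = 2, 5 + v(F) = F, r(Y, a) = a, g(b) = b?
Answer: 16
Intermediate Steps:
v(F) = -5 + F
n = -4
c(x) = 2
d(k, B) = 2*B
r(O(-4), -4)*d(n, v(g(3))) = -8*(-5 + 3) = -8*(-2) = -4*(-4) = 16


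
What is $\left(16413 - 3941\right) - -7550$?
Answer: $20022$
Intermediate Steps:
$\left(16413 - 3941\right) - -7550 = 12472 + \left(-3316 + 10866\right) = 12472 + 7550 = 20022$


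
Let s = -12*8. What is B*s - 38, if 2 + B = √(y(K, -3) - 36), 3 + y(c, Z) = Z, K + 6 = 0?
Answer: 154 - 96*I*√42 ≈ 154.0 - 622.15*I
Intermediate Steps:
K = -6 (K = -6 + 0 = -6)
y(c, Z) = -3 + Z
s = -96
B = -2 + I*√42 (B = -2 + √((-3 - 3) - 36) = -2 + √(-6 - 36) = -2 + √(-42) = -2 + I*√42 ≈ -2.0 + 6.4807*I)
B*s - 38 = (-2 + I*√42)*(-96) - 38 = (192 - 96*I*√42) - 38 = 154 - 96*I*√42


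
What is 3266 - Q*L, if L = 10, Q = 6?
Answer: 3206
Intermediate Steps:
3266 - Q*L = 3266 - 6*10 = 3266 - 1*60 = 3266 - 60 = 3206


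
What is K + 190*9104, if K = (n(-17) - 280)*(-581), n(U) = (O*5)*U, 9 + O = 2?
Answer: 1546745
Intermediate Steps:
O = -7 (O = -9 + 2 = -7)
n(U) = -35*U (n(U) = (-7*5)*U = -35*U)
K = -183015 (K = (-35*(-17) - 280)*(-581) = (595 - 280)*(-581) = 315*(-581) = -183015)
K + 190*9104 = -183015 + 190*9104 = -183015 + 1729760 = 1546745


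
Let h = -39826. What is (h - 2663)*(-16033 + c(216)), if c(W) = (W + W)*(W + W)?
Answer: -7248240999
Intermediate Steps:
c(W) = 4*W**2 (c(W) = (2*W)*(2*W) = 4*W**2)
(h - 2663)*(-16033 + c(216)) = (-39826 - 2663)*(-16033 + 4*216**2) = -42489*(-16033 + 4*46656) = -42489*(-16033 + 186624) = -42489*170591 = -7248240999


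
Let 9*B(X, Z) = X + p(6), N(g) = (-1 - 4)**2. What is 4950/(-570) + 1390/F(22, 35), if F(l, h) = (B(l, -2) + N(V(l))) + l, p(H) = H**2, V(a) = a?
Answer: 158325/9139 ≈ 17.324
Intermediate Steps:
N(g) = 25 (N(g) = (-5)**2 = 25)
B(X, Z) = 4 + X/9 (B(X, Z) = (X + 6**2)/9 = (X + 36)/9 = (36 + X)/9 = 4 + X/9)
F(l, h) = 29 + 10*l/9 (F(l, h) = ((4 + l/9) + 25) + l = (29 + l/9) + l = 29 + 10*l/9)
4950/(-570) + 1390/F(22, 35) = 4950/(-570) + 1390/(29 + (10/9)*22) = 4950*(-1/570) + 1390/(29 + 220/9) = -165/19 + 1390/(481/9) = -165/19 + 1390*(9/481) = -165/19 + 12510/481 = 158325/9139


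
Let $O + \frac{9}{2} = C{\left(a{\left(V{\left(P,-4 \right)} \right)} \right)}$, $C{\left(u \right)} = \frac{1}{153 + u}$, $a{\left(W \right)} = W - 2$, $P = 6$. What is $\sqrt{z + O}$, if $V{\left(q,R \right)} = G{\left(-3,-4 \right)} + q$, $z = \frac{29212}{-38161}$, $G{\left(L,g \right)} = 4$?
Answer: $\frac{i \sqrt{794104627741502}}{12287842} \approx 2.2933 i$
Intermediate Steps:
$z = - \frac{29212}{38161}$ ($z = 29212 \left(- \frac{1}{38161}\right) = - \frac{29212}{38161} \approx -0.76549$)
$V{\left(q,R \right)} = 4 + q$
$a{\left(W \right)} = -2 + W$
$O = - \frac{1447}{322}$ ($O = - \frac{9}{2} + \frac{1}{153 + \left(-2 + \left(4 + 6\right)\right)} = - \frac{9}{2} + \frac{1}{153 + \left(-2 + 10\right)} = - \frac{9}{2} + \frac{1}{153 + 8} = - \frac{9}{2} + \frac{1}{161} = - \frac{1447}{322} \approx -4.4938$)
$\sqrt{z + O} = \sqrt{- \frac{29212}{38161} - \frac{1447}{322}} = \sqrt{- \frac{64625231}{12287842}} = \frac{i \sqrt{794104627741502}}{12287842}$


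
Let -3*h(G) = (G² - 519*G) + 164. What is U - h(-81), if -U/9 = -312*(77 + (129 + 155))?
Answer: 3089828/3 ≈ 1.0299e+6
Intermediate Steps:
U = 1013688 (U = -(-2808)*(77 + (129 + 155)) = -(-2808)*(77 + 284) = -(-2808)*361 = -9*(-112632) = 1013688)
h(G) = -164/3 + 173*G - G²/3 (h(G) = -((G² - 519*G) + 164)/3 = -(164 + G² - 519*G)/3 = -164/3 + 173*G - G²/3)
U - h(-81) = 1013688 - (-164/3 + 173*(-81) - ⅓*(-81)²) = 1013688 - (-164/3 - 14013 - ⅓*6561) = 1013688 - (-164/3 - 14013 - 2187) = 1013688 - 1*(-48764/3) = 1013688 + 48764/3 = 3089828/3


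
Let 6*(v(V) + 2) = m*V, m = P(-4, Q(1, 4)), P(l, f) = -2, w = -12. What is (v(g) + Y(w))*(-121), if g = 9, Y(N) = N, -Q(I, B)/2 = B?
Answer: 2057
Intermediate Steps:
Q(I, B) = -2*B
m = -2
v(V) = -2 - V/3 (v(V) = -2 + (-2*V)/6 = -2 - V/3)
(v(g) + Y(w))*(-121) = ((-2 - 1/3*9) - 12)*(-121) = ((-2 - 3) - 12)*(-121) = (-5 - 12)*(-121) = -17*(-121) = 2057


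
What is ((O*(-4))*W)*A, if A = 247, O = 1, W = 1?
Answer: -988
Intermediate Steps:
((O*(-4))*W)*A = ((1*(-4))*1)*247 = -4*1*247 = -4*247 = -988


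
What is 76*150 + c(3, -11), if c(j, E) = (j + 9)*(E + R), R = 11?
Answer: 11400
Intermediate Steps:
c(j, E) = (9 + j)*(11 + E) (c(j, E) = (j + 9)*(E + 11) = (9 + j)*(11 + E))
76*150 + c(3, -11) = 76*150 + (99 + 9*(-11) + 11*3 - 11*3) = 11400 + (99 - 99 + 33 - 33) = 11400 + 0 = 11400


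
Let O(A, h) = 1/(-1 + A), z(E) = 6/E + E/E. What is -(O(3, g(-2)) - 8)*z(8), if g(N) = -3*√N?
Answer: 105/8 ≈ 13.125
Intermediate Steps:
z(E) = 1 + 6/E (z(E) = 6/E + 1 = 1 + 6/E)
-(O(3, g(-2)) - 8)*z(8) = -(1/(-1 + 3) - 8)*(6 + 8)/8 = -(1/2 - 8)*(⅛)*14 = -(½ - 8)*7/4 = -(-15)*7/(2*4) = -1*(-105/8) = 105/8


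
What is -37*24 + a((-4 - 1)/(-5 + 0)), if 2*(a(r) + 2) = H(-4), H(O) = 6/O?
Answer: -3563/4 ≈ -890.75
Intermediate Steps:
a(r) = -11/4 (a(r) = -2 + (6/(-4))/2 = -2 + (6*(-¼))/2 = -2 + (½)*(-3/2) = -2 - ¾ = -11/4)
-37*24 + a((-4 - 1)/(-5 + 0)) = -37*24 - 11/4 = -888 - 11/4 = -3563/4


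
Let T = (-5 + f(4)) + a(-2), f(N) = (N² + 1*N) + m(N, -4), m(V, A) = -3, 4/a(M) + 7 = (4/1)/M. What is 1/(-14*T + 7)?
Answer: -9/1393 ≈ -0.0064609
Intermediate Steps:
a(M) = 4/(-7 + 4/M) (a(M) = 4/(-7 + (4/1)/M) = 4/(-7 + (4*1)/M) = 4/(-7 + 4/M))
f(N) = -3 + N + N² (f(N) = (N² + 1*N) - 3 = (N² + N) - 3 = (N + N²) - 3 = -3 + N + N²)
T = 104/9 (T = (-5 + (-3 + 4 + 4²)) - 4*(-2)/(-4 + 7*(-2)) = (-5 + (-3 + 4 + 16)) - 4*(-2)/(-4 - 14) = (-5 + 17) - 4*(-2)/(-18) = 12 - 4*(-2)*(-1/18) = 12 - 4/9 = 104/9 ≈ 11.556)
1/(-14*T + 7) = 1/(-14*104/9 + 7) = 1/(-1456/9 + 7) = 1/(-1393/9) = -9/1393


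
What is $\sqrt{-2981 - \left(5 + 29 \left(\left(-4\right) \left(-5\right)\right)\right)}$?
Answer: $i \sqrt{3566} \approx 59.716 i$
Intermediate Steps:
$\sqrt{-2981 - \left(5 + 29 \left(\left(-4\right) \left(-5\right)\right)\right)} = \sqrt{-2981 - 585} = \sqrt{-3566} = i \sqrt{3566}$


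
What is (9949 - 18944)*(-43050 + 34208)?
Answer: 79533790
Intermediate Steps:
(9949 - 18944)*(-43050 + 34208) = -8995*(-8842) = 79533790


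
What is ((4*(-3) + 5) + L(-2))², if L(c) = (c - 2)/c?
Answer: 25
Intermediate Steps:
L(c) = (-2 + c)/c
((4*(-3) + 5) + L(-2))² = ((4*(-3) + 5) + (-2 - 2)/(-2))² = ((-12 + 5) - ½*(-4))² = (-7 + 2)² = (-5)² = 25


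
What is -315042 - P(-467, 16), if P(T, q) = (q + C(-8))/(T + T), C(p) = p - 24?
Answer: -147124622/467 ≈ -3.1504e+5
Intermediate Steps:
C(p) = -24 + p
P(T, q) = (-32 + q)/(2*T) (P(T, q) = (q + (-24 - 8))/(T + T) = (q - 32)/((2*T)) = (-32 + q)*(1/(2*T)) = (-32 + q)/(2*T))
-315042 - P(-467, 16) = -315042 - (-32 + 16)/(2*(-467)) = -315042 - (-1)*(-16)/(2*467) = -315042 - 1*8/467 = -315042 - 8/467 = -147124622/467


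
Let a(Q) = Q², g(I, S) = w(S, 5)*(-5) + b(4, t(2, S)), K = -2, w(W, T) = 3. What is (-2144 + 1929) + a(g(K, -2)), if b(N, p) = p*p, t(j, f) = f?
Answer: -94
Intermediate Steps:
b(N, p) = p²
g(I, S) = -15 + S² (g(I, S) = 3*(-5) + S² = -15 + S²)
(-2144 + 1929) + a(g(K, -2)) = (-2144 + 1929) + (-15 + (-2)²)² = -215 + (-15 + 4)² = -215 + (-11)² = -215 + 121 = -94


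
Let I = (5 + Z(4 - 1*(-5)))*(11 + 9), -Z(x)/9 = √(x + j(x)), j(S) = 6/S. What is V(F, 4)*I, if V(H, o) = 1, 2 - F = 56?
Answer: 100 - 60*√87 ≈ -459.64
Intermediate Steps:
Z(x) = -9*√(x + 6/x)
F = -54 (F = 2 - 1*56 = 2 - 56 = -54)
I = 100 - 60*√87 (I = (5 - 9*√((4 - 1*(-5)) + 6/(4 - 1*(-5))))*(11 + 9) = (5 - 9*√((4 + 5) + 6/(4 + 5)))*20 = (5 - 9*√(9 + 6/9))*20 = (5 - 9*√(9 + 6*(⅑)))*20 = (5 - 9*√(9 + ⅔))*20 = (5 - 3*√87)*20 = 100 - 60*√87 ≈ -459.64)
V(F, 4)*I = 1*(100 - 60*√87) = 100 - 60*√87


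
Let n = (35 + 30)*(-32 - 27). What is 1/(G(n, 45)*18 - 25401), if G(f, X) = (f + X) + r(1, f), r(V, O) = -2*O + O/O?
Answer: 1/44457 ≈ 2.2494e-5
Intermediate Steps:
n = -3835 (n = 65*(-59) = -3835)
r(V, O) = 1 - 2*O (r(V, O) = -2*O + 1 = 1 - 2*O)
G(f, X) = 1 + X - f (G(f, X) = (f + X) + (1 - 2*f) = (X + f) + (1 - 2*f) = 1 + X - f)
1/(G(n, 45)*18 - 25401) = 1/((1 + 45 - 1*(-3835))*18 - 25401) = 1/((1 + 45 + 3835)*18 - 25401) = 1/(3881*18 - 25401) = 1/(69858 - 25401) = 1/44457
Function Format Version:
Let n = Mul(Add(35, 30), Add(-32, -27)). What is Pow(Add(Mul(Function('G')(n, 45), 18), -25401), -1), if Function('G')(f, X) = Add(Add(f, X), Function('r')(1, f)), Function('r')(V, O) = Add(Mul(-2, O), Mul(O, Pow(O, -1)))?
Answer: Rational(1, 44457) ≈ 2.2494e-5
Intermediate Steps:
n = -3835 (n = Mul(65, -59) = -3835)
Function('r')(V, O) = Add(1, Mul(-2, O)) (Function('r')(V, O) = Add(Mul(-2, O), 1) = Add(1, Mul(-2, O)))
Function('G')(f, X) = Add(1, X, Mul(-1, f)) (Function('G')(f, X) = Add(Add(f, X), Add(1, Mul(-2, f))) = Add(Add(X, f), Add(1, Mul(-2, f))) = Add(1, X, Mul(-1, f)))
Pow(Add(Mul(Function('G')(n, 45), 18), -25401), -1) = Pow(Add(Mul(Add(1, 45, Mul(-1, -3835)), 18), -25401), -1) = Pow(Add(Mul(Add(1, 45, 3835), 18), -25401), -1) = Pow(Add(Mul(3881, 18), -25401), -1) = Pow(Add(69858, -25401), -1) = Pow(44457, -1) = Rational(1, 44457)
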